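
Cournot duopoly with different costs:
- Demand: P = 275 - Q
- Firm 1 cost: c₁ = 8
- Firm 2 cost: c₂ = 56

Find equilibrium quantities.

q₁* = 105.0, q₂* = 57.0

Work:
Reaction: q₁ = (275 - 8 - q₂)/2
Reaction: q₂ = (275 - 56 - q₁)/2
Solve simultaneously:
q₁* = (275 - 2×8 + 56)/3 = 105.0
q₂* = (275 - 2×56 + 8)/3 = 57.0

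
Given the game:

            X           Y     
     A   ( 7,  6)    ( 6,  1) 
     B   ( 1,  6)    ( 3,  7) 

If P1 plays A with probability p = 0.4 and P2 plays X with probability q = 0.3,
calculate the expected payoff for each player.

E[P1] = 3.96, E[P2] = 5.02

Work:
E[P1] = p·q·π₁(A,X) + p·(1-q)·π₁(A,Y) + (1-p)·q·π₁(B,X) + (1-p)·(1-q)·π₁(B,Y)
= 0.4·0.3·7 + 0.4·0.7·6 + 0.6·0.3·1 + 0.6·0.7·3
= 3.96

E[P2] = 5.02 (similar calculation)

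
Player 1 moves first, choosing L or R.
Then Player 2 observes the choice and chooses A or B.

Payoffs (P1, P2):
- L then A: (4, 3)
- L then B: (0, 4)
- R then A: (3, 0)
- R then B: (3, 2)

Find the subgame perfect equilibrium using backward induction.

P1 plays R, P2 plays B after L and B after R; Payoff (3, 2)

Work:
Backward induction:
After L: P2 chooses B → P1 gets 0
After R: P2 chooses B → P1 gets 3
P1 chooses R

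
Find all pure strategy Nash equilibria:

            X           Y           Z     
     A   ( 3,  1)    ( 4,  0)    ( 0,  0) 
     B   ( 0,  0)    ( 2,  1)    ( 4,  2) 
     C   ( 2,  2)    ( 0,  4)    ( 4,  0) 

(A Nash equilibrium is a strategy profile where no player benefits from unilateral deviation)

Nash equilibrium: (A, X), (B, Z)

Work:
Best responses:
  P1 vs X: payoffs [3, 0, 2] → best response A (payoff 3)
  P1 vs Y: payoffs [4, 2, 0] → best response A (payoff 4)
  P1 vs Z: payoffs [0, 4, 4] → best response B/C (payoff 4)
  P2 vs A: payoffs [1, 0, 0] → best response X (payoff 1)
  P2 vs B: payoffs [0, 1, 2] → best response Z (payoff 2)
  P2 vs C: payoffs [2, 4, 0] → best response Y (payoff 4)
Mutual best responses: (A,X), (B,Z) → Nash equilibria.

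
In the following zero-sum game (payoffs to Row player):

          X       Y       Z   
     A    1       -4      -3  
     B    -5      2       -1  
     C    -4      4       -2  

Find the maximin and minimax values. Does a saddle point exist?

Maximin = -4, Minimax = -1, Saddle: False

Work:
Row minimums: [-4, -5, -4] → maximin = -4
Column maximums: [1, 4, -1] → minimax = -1
No saddle point (maximin ≠ minimax). Mixed strategy needed.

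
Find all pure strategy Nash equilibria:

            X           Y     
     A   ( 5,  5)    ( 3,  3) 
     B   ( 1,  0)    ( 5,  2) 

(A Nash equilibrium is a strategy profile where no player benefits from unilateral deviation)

Nash equilibrium: (A, X), (B, Y)

Work:
Best responses:
  P1 vs X: payoffs [5, 1] → best response A (payoff 5)
  P1 vs Y: payoffs [3, 5] → best response B (payoff 5)
  P2 vs A: payoffs [5, 3] → best response X (payoff 5)
  P2 vs B: payoffs [0, 2] → best response Y (payoff 2)
Mutual best responses: (A,X), (B,Y) → Nash equilibria.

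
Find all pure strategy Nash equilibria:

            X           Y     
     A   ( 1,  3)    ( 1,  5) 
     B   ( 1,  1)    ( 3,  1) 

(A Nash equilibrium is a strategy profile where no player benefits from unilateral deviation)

Nash equilibrium: (B, X), (B, Y)

Work:
Best responses:
  P1 vs X: payoffs [1, 1] → best response A/B (payoff 1)
  P1 vs Y: payoffs [1, 3] → best response B (payoff 3)
  P2 vs A: payoffs [3, 5] → best response Y (payoff 5)
  P2 vs B: payoffs [1, 1] → best response X/Y (payoff 1)
Mutual best responses: (B,X), (B,Y) → Nash equilibria.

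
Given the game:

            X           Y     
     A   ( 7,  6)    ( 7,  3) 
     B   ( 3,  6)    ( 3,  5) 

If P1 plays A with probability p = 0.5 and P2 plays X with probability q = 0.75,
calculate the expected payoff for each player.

E[P1] = 5.0, E[P2] = 5.5

Work:
E[P1] = p·q·π₁(A,X) + p·(1-q)·π₁(A,Y) + (1-p)·q·π₁(B,X) + (1-p)·(1-q)·π₁(B,Y)
= 0.5·0.75·7 + 0.5·0.25·7 + 0.5·0.75·3 + 0.5·0.25·3
= 5.0

E[P2] = 5.5 (similar calculation)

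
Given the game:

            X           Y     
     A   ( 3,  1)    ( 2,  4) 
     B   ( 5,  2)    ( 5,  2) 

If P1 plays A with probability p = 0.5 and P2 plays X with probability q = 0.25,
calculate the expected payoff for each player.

E[P1] = 3.625, E[P2] = 2.625

Work:
E[P1] = p·q·π₁(A,X) + p·(1-q)·π₁(A,Y) + (1-p)·q·π₁(B,X) + (1-p)·(1-q)·π₁(B,Y)
= 0.5·0.25·3 + 0.5·0.75·2 + 0.5·0.25·5 + 0.5·0.75·5
= 3.625

E[P2] = 2.625 (similar calculation)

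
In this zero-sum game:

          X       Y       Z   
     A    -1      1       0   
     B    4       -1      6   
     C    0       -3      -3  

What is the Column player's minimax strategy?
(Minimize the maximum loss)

Column should play Y, value = 1

Work:
Column player minimizes Row's maximum payoff:
Column X: max payoff to Row = 4
Column Y: max payoff to Row = 1
Column Z: max payoff to Row = 6
Minimum is 1, achieved by column Y.
Minimax strategy: Y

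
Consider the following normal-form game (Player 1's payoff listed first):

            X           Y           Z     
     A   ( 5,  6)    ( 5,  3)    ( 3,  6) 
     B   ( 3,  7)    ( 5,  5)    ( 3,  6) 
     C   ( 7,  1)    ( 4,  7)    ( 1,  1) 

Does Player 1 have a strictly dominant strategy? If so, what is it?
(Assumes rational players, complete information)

No strictly dominant strategy exists for Player 1

Work:
A strategy strictly dominates another if it gives a strictly higher payoff against every opponent action. Compare each pair of P1's strategies column-by-column:
  A vs B: [5 vs 3, 5 vs 5, 3 vs 3] → A does not strictly dominate B (column Y: 5 ≤ 5)
  A vs C: [5 vs 7, 5 vs 4, 3 vs 1] → A does not strictly dominate C (column X: 5 ≤ 7)
  B vs A: [3 vs 5, 5 vs 5, 3 vs 3] → B does not strictly dominate A (column X: 3 ≤ 5)
  B vs C: [3 vs 7, 5 vs 4, 3 vs 1] → B does not strictly dominate C (column X: 3 ≤ 7)
  C vs A: [7 vs 5, 4 vs 5, 1 vs 3] → C does not strictly dominate A (column Y: 4 ≤ 5)
  C vs B: [7 vs 3, 4 vs 5, 1 vs 3] → C does not strictly dominate B (column Y: 4 ≤ 5)
No single strategy strictly dominates all others → no strictly dominant strategy.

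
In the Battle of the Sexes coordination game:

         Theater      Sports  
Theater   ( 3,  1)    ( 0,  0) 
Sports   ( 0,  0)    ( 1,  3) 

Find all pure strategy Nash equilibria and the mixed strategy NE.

Pure NE: (Theater, Theater) and (Sports, Sports); Mixed NE: p = 0.75, q = 0.25

Work:
Check pure NE:
(Theater, Theater): (3, 1) - no unilateral deviation beneficial
(Sports, Sports): (1, 3) - no unilateral deviation beneficial
Mixed NE: P1 plays Theater with p = 0.75, P2 plays Theater with q = 0.25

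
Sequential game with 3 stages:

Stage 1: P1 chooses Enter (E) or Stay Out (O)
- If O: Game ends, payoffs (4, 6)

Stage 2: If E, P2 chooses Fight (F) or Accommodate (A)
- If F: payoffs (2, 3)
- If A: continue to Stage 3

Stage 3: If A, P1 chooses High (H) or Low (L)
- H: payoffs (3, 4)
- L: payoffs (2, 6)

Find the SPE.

SPE: (O, A, H); Outcome (4, 6)

Work:
Stage 3: P1 chooses H (3 vs 2)
Stage 2: P2: F->3, A->4 (anticipating H). Choose A
Stage 1: P1: O->4, E->3 (anticipating A, H). Choose O
SPE path: O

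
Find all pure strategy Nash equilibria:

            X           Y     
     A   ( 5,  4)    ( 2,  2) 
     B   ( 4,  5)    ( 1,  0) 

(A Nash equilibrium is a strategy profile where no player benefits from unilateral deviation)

Nash equilibrium: (A, X)

Work:
Best responses:
  P1 vs X: payoffs [5, 4] → best response A (payoff 5)
  P1 vs Y: payoffs [2, 1] → best response A (payoff 2)
  P2 vs A: payoffs [4, 2] → best response X (payoff 4)
  P2 vs B: payoffs [5, 0] → best response X (payoff 5)
Mutual best responses: (A,X) → Nash equilibria.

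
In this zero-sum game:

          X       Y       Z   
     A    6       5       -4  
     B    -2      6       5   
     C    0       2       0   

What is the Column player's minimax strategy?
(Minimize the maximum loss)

Column should play Z, value = 5

Work:
Column player minimizes Row's maximum payoff:
Column X: max payoff to Row = 6
Column Y: max payoff to Row = 6
Column Z: max payoff to Row = 5
Minimum is 5, achieved by column Z.
Minimax strategy: Z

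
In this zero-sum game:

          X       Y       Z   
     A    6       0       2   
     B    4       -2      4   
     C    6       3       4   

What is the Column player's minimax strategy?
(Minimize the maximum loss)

Column should play Y, value = 3

Work:
Column player minimizes Row's maximum payoff:
Column X: max payoff to Row = 6
Column Y: max payoff to Row = 3
Column Z: max payoff to Row = 4
Minimum is 3, achieved by column Y.
Minimax strategy: Y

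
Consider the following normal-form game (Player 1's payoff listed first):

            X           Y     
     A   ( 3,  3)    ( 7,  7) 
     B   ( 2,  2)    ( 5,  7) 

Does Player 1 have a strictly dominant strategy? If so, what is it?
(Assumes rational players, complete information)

Yes, Player 1's strictly dominant strategy is A

Work:
A strategy strictly dominates another if it gives a strictly higher payoff against every opponent action. Compare each pair of P1's strategies column-by-column:
  A vs B: [3 vs 2, 7 vs 5] → A strictly dominates B
  B vs A: [2 vs 3, 5 vs 7] → B does not strictly dominate A (column X: 2 ≤ 3)
A strictly dominates every other strategy → strictly dominant.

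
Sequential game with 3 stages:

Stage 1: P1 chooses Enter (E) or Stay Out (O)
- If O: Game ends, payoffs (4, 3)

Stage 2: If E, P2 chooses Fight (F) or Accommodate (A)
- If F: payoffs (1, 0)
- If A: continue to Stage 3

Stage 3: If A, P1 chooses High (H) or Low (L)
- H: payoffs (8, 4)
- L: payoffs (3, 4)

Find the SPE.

SPE: (E, A, H); Outcome (8, 4)

Work:
Stage 3: P1 chooses H (8 vs 3)
Stage 2: P2: F->0, A->4 (anticipating H). Choose A
Stage 1: P1: O->4, E->8 (anticipating A, H). Choose E
SPE path: E -> A -> H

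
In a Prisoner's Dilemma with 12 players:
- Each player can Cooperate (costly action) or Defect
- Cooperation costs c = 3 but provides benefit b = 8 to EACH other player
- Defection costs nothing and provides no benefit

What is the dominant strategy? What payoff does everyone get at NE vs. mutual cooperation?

Dominant: Defect; NE payoff = 0; Coop payoff = 85

Work:
Defect dominates (saves cost c = 3, benefit to others is external)
NE: All defect → everyone gets 0
If all cooperate: each receives (11)×8 - 3 = 85
Social dilemma: 85 > 0 but NE gives 0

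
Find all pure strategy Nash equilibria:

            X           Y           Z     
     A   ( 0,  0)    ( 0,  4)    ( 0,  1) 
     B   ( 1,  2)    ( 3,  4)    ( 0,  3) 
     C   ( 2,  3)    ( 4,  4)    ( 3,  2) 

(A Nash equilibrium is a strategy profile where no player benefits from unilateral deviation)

Nash equilibrium: (C, Y)

Work:
Best responses:
  P1 vs X: payoffs [0, 1, 2] → best response C (payoff 2)
  P1 vs Y: payoffs [0, 3, 4] → best response C (payoff 4)
  P1 vs Z: payoffs [0, 0, 3] → best response C (payoff 3)
  P2 vs A: payoffs [0, 4, 1] → best response Y (payoff 4)
  P2 vs B: payoffs [2, 4, 3] → best response Y (payoff 4)
  P2 vs C: payoffs [3, 4, 2] → best response Y (payoff 4)
Mutual best responses: (C,Y) → Nash equilibria.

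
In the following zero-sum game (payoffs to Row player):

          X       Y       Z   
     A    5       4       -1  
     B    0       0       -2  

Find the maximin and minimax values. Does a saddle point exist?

Maximin = -1, Minimax = -1, Saddle: True

Work:
Row minimums: [-1, -2] → maximin = -1
Column maximums: [5, 4, -1] → minimax = -1
Saddle point exists! Game value = -1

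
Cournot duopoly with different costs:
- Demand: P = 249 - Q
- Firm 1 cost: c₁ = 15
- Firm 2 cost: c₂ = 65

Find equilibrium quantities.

q₁* = 94.67, q₂* = 44.67

Work:
Reaction: q₁ = (249 - 15 - q₂)/2
Reaction: q₂ = (249 - 65 - q₁)/2
Solve simultaneously:
q₁* = (249 - 2×15 + 65)/3 = 94.67
q₂* = (249 - 2×65 + 15)/3 = 44.67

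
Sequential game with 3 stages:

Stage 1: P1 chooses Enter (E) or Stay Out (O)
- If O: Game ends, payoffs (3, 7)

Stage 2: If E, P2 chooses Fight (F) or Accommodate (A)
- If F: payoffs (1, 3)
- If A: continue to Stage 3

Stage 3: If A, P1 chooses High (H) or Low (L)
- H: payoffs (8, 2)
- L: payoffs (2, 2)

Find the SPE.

SPE: (O, F, H); Outcome (3, 7)

Work:
Stage 3: P1 chooses H (8 vs 2)
Stage 2: P2: F->3, A->2 (anticipating H). Choose F
Stage 1: P1: O->3, E->1 (anticipating F, H). Choose O
SPE path: O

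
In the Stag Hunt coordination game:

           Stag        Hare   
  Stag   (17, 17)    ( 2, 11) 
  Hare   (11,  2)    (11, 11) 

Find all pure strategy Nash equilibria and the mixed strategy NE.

Pure NE: (Stag, Stag) and (Hare, Hare); Mixed NE: p = 0.6, q = 0.6

Work:
Check pure NE:
(Stag, Stag): (17, 17) - no unilateral deviation beneficial
(Hare, Hare): (11, 11) - no unilateral deviation beneficial
Mixed NE: P1 plays Stag with p = 0.6, P2 plays Stag with q = 0.6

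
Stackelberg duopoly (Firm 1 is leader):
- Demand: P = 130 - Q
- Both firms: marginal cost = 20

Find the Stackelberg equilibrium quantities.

q₁* (leader) = 55.0, q₂* (follower) = 27.5

Work:
Follower's reaction: q₂ = (a - c - q₁)/2
Leader substitutes: π₁ = q₁·(a - q₁ - (a-c-q₁)/2 - c)
FOC: q₁* = (130 - 20)/2 = 55.00
Then: q₂* = (130 - 20 - 55.0)/2 = 27.50
Leader has first-mover advantage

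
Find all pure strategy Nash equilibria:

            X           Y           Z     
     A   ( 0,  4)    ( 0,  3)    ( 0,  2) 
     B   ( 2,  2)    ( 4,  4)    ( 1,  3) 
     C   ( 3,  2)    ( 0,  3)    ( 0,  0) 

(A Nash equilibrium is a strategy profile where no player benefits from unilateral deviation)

Nash equilibrium: (B, Y)

Work:
Best responses:
  P1 vs X: payoffs [0, 2, 3] → best response C (payoff 3)
  P1 vs Y: payoffs [0, 4, 0] → best response B (payoff 4)
  P1 vs Z: payoffs [0, 1, 0] → best response B (payoff 1)
  P2 vs A: payoffs [4, 3, 2] → best response X (payoff 4)
  P2 vs B: payoffs [2, 4, 3] → best response Y (payoff 4)
  P2 vs C: payoffs [2, 3, 0] → best response Y (payoff 3)
Mutual best responses: (B,Y) → Nash equilibria.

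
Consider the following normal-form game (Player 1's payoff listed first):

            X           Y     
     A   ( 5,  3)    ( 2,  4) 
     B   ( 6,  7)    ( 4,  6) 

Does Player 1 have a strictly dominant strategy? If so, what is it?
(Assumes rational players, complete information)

Yes, Player 1's strictly dominant strategy is B

Work:
A strategy strictly dominates another if it gives a strictly higher payoff against every opponent action. Compare each pair of P1's strategies column-by-column:
  A vs B: [5 vs 6, 2 vs 4] → A does not strictly dominate B (column X: 5 ≤ 6)
  B vs A: [6 vs 5, 4 vs 2] → B strictly dominates A
B strictly dominates every other strategy → strictly dominant.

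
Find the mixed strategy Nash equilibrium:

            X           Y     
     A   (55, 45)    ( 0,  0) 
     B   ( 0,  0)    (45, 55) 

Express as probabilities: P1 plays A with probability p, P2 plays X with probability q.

p = 0.55, q = 0.45

Work:
Find probabilities that make opponent indifferent:
P2 chooses q to make P1 indifferent between A and B
P1 chooses p to make P2 indifferent between X and Y
Mixed NE: P1 plays (A: 0.55, B: 0.45), P2 plays (X: 0.45, Y: 0.55)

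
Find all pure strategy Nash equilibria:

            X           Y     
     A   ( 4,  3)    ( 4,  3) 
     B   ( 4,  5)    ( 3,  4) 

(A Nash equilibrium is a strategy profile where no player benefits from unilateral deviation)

Nash equilibrium: (A, X), (A, Y), (B, X)

Work:
Best responses:
  P1 vs X: payoffs [4, 4] → best response A/B (payoff 4)
  P1 vs Y: payoffs [4, 3] → best response A (payoff 4)
  P2 vs A: payoffs [3, 3] → best response X/Y (payoff 3)
  P2 vs B: payoffs [5, 4] → best response X (payoff 5)
Mutual best responses: (A,X), (A,Y), (B,X) → Nash equilibria.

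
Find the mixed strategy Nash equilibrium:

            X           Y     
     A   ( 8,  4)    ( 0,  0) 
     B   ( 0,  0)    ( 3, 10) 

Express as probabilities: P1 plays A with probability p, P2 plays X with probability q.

p = 0.7143, q = 0.2727

Work:
Find probabilities that make opponent indifferent:
P2 chooses q to make P1 indifferent between A and B
P1 chooses p to make P2 indifferent between X and Y
Mixed NE: P1 plays (A: 0.7143, B: 0.2857), P2 plays (X: 0.2727, Y: 0.7273)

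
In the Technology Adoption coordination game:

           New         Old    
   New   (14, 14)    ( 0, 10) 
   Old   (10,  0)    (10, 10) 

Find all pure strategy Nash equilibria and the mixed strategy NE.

Pure NE: (New, New) and (Old, Old); Mixed NE: p = 0.7143, q = 0.7143

Work:
Check pure NE:
(New, New): (14, 14) - no unilateral deviation beneficial
(Old, Old): (10, 10) - no unilateral deviation beneficial
Mixed NE: P1 plays New with p = 0.7143, P2 plays New with q = 0.7143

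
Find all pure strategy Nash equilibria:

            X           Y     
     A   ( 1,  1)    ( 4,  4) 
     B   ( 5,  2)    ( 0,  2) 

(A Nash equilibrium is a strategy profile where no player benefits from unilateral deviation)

Nash equilibrium: (A, Y), (B, X)

Work:
Best responses:
  P1 vs X: payoffs [1, 5] → best response B (payoff 5)
  P1 vs Y: payoffs [4, 0] → best response A (payoff 4)
  P2 vs A: payoffs [1, 4] → best response Y (payoff 4)
  P2 vs B: payoffs [2, 2] → best response X/Y (payoff 2)
Mutual best responses: (A,Y), (B,X) → Nash equilibria.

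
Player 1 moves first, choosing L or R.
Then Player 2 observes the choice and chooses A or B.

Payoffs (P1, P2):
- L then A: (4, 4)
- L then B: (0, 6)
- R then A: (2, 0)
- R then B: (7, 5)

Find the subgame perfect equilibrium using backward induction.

P1 plays R, P2 plays B after L and B after R; Payoff (7, 5)

Work:
Backward induction:
After L: P2 chooses B → P1 gets 0
After R: P2 chooses B → P1 gets 7
P1 chooses R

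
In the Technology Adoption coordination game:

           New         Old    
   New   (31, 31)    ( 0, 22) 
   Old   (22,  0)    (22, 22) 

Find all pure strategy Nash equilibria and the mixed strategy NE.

Pure NE: (New, New) and (Old, Old); Mixed NE: p = 0.7097, q = 0.7097

Work:
Check pure NE:
(New, New): (31, 31) - no unilateral deviation beneficial
(Old, Old): (22, 22) - no unilateral deviation beneficial
Mixed NE: P1 plays New with p = 0.7097, P2 plays New with q = 0.7097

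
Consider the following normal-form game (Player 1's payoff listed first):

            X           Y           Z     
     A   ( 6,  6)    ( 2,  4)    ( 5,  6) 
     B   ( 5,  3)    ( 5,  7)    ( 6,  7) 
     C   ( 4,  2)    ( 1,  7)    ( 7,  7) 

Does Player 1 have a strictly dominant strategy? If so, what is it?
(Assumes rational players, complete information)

No strictly dominant strategy exists for Player 1

Work:
A strategy strictly dominates another if it gives a strictly higher payoff against every opponent action. Compare each pair of P1's strategies column-by-column:
  A vs B: [6 vs 5, 2 vs 5, 5 vs 6] → A does not strictly dominate B (column Y: 2 ≤ 5)
  A vs C: [6 vs 4, 2 vs 1, 5 vs 7] → A does not strictly dominate C (column Z: 5 ≤ 7)
  B vs A: [5 vs 6, 5 vs 2, 6 vs 5] → B does not strictly dominate A (column X: 5 ≤ 6)
  B vs C: [5 vs 4, 5 vs 1, 6 vs 7] → B does not strictly dominate C (column Z: 6 ≤ 7)
  C vs A: [4 vs 6, 1 vs 2, 7 vs 5] → C does not strictly dominate A (column X: 4 ≤ 6)
  C vs B: [4 vs 5, 1 vs 5, 7 vs 6] → C does not strictly dominate B (column X: 4 ≤ 5)
No single strategy strictly dominates all others → no strictly dominant strategy.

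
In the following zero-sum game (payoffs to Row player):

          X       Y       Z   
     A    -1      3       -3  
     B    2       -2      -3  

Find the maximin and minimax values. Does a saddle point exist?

Maximin = -3, Minimax = -3, Saddle: True

Work:
Row minimums: [-3, -3] → maximin = -3
Column maximums: [2, 3, -3] → minimax = -3
Saddle point exists! Game value = -3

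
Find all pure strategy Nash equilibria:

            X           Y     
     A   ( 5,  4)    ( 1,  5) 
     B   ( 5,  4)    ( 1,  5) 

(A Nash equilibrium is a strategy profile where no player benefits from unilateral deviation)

Nash equilibrium: (A, Y), (B, Y)

Work:
Best responses:
  P1 vs X: payoffs [5, 5] → best response A/B (payoff 5)
  P1 vs Y: payoffs [1, 1] → best response A/B (payoff 1)
  P2 vs A: payoffs [4, 5] → best response Y (payoff 5)
  P2 vs B: payoffs [4, 5] → best response Y (payoff 5)
Mutual best responses: (A,Y), (B,Y) → Nash equilibria.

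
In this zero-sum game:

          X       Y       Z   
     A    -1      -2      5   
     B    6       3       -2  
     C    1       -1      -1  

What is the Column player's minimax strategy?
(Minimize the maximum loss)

Column should play Y, value = 3

Work:
Column player minimizes Row's maximum payoff:
Column X: max payoff to Row = 6
Column Y: max payoff to Row = 3
Column Z: max payoff to Row = 5
Minimum is 3, achieved by column Y.
Minimax strategy: Y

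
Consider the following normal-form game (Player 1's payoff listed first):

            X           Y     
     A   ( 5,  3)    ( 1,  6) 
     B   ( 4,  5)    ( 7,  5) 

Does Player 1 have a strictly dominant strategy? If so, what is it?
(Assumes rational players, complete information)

No strictly dominant strategy exists for Player 1

Work:
A strategy strictly dominates another if it gives a strictly higher payoff against every opponent action. Compare each pair of P1's strategies column-by-column:
  A vs B: [5 vs 4, 1 vs 7] → A does not strictly dominate B (column Y: 1 ≤ 7)
  B vs A: [4 vs 5, 7 vs 1] → B does not strictly dominate A (column X: 4 ≤ 5)
No single strategy strictly dominates all others → no strictly dominant strategy.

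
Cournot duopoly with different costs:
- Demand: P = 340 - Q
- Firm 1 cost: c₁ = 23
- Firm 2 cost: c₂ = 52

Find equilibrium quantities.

q₁* = 115.33, q₂* = 86.33

Work:
Reaction: q₁ = (340 - 23 - q₂)/2
Reaction: q₂ = (340 - 52 - q₁)/2
Solve simultaneously:
q₁* = (340 - 2×23 + 52)/3 = 115.33
q₂* = (340 - 2×52 + 23)/3 = 86.33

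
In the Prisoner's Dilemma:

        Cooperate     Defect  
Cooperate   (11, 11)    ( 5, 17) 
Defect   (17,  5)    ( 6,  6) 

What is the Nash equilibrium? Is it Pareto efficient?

(Defect, Defect) is NE; not Pareto efficient

Work:
Defect dominates Cooperate for both players:
If P2 cooperates: Defect (17) > Cooperate (11)
If P2 defects: Defect (6) > Cooperate (5)
NE: (Defect, Defect) with payoff (6, 6)
But (Cooperate, Cooperate) = (11, 11) Pareto dominates (6, 6)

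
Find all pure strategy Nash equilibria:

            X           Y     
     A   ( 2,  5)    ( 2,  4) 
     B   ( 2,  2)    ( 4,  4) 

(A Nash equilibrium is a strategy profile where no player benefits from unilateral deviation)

Nash equilibrium: (A, X), (B, Y)

Work:
Best responses:
  P1 vs X: payoffs [2, 2] → best response A/B (payoff 2)
  P1 vs Y: payoffs [2, 4] → best response B (payoff 4)
  P2 vs A: payoffs [5, 4] → best response X (payoff 5)
  P2 vs B: payoffs [2, 4] → best response Y (payoff 4)
Mutual best responses: (A,X), (B,Y) → Nash equilibria.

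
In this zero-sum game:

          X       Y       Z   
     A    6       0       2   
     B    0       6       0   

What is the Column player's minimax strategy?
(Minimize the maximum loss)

Column should play Z, value = 2

Work:
Column player minimizes Row's maximum payoff:
Column X: max payoff to Row = 6
Column Y: max payoff to Row = 6
Column Z: max payoff to Row = 2
Minimum is 2, achieved by column Z.
Minimax strategy: Z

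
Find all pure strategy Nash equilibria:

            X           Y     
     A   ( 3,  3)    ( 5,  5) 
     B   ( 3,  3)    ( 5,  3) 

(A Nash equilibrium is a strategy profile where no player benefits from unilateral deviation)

Nash equilibrium: (A, Y), (B, X), (B, Y)

Work:
Best responses:
  P1 vs X: payoffs [3, 3] → best response A/B (payoff 3)
  P1 vs Y: payoffs [5, 5] → best response A/B (payoff 5)
  P2 vs A: payoffs [3, 5] → best response Y (payoff 5)
  P2 vs B: payoffs [3, 3] → best response X/Y (payoff 3)
Mutual best responses: (A,Y), (B,X), (B,Y) → Nash equilibria.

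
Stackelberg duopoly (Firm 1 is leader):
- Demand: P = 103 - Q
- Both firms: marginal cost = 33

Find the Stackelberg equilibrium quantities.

q₁* (leader) = 35.0, q₂* (follower) = 17.5

Work:
Follower's reaction: q₂ = (a - c - q₁)/2
Leader substitutes: π₁ = q₁·(a - q₁ - (a-c-q₁)/2 - c)
FOC: q₁* = (103 - 33)/2 = 35.00
Then: q₂* = (103 - 33 - 35.0)/2 = 17.50
Leader has first-mover advantage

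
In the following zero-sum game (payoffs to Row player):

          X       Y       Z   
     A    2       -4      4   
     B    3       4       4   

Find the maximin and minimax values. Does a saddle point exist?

Maximin = 3, Minimax = 3, Saddle: True

Work:
Row minimums: [-4, 3] → maximin = 3
Column maximums: [3, 4, 4] → minimax = 3
Saddle point exists! Game value = 3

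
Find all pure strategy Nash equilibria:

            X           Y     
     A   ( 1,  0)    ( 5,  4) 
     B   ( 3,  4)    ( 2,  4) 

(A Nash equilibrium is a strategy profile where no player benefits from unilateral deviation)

Nash equilibrium: (A, Y), (B, X)

Work:
Best responses:
  P1 vs X: payoffs [1, 3] → best response B (payoff 3)
  P1 vs Y: payoffs [5, 2] → best response A (payoff 5)
  P2 vs A: payoffs [0, 4] → best response Y (payoff 4)
  P2 vs B: payoffs [4, 4] → best response X/Y (payoff 4)
Mutual best responses: (A,Y), (B,X) → Nash equilibria.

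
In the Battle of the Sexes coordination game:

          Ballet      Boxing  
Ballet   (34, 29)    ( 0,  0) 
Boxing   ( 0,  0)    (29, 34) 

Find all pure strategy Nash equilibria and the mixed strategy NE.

Pure NE: (Ballet, Ballet) and (Boxing, Boxing); Mixed NE: p = 0.5397, q = 0.4603

Work:
Check pure NE:
(Ballet, Ballet): (34, 29) - no unilateral deviation beneficial
(Boxing, Boxing): (29, 34) - no unilateral deviation beneficial
Mixed NE: P1 plays Ballet with p = 0.5397, P2 plays Ballet with q = 0.4603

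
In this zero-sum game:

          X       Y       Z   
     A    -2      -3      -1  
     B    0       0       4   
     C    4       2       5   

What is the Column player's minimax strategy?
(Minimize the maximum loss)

Column should play Y, value = 2

Work:
Column player minimizes Row's maximum payoff:
Column X: max payoff to Row = 4
Column Y: max payoff to Row = 2
Column Z: max payoff to Row = 5
Minimum is 2, achieved by column Y.
Minimax strategy: Y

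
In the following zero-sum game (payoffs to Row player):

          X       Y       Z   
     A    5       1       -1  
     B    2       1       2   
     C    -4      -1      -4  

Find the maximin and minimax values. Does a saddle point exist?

Maximin = 1, Minimax = 1, Saddle: True

Work:
Row minimums: [-1, 1, -4] → maximin = 1
Column maximums: [5, 1, 2] → minimax = 1
Saddle point exists! Game value = 1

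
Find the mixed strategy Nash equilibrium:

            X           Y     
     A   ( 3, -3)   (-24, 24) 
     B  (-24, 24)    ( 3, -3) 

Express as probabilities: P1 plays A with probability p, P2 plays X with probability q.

p = 0.5, q = 0.5

Work:
Find probabilities that make opponent indifferent:
P2 chooses q to make P1 indifferent between A and B
P1 chooses p to make P2 indifferent between X and Y
Mixed NE: P1 plays (A: 0.5, B: 0.5), P2 plays (X: 0.5, Y: 0.5)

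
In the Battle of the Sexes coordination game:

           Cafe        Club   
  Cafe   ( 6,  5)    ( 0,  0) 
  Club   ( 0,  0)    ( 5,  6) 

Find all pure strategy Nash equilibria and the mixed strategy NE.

Pure NE: (Cafe, Cafe) and (Club, Club); Mixed NE: p = 0.5455, q = 0.4545

Work:
Check pure NE:
(Cafe, Cafe): (6, 5) - no unilateral deviation beneficial
(Club, Club): (5, 6) - no unilateral deviation beneficial
Mixed NE: P1 plays Cafe with p = 0.5455, P2 plays Cafe with q = 0.4545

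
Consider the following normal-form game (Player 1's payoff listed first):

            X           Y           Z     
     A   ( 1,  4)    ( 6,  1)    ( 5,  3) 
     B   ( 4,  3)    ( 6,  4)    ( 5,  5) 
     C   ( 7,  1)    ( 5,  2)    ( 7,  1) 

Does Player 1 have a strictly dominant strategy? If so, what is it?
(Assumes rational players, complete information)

No strictly dominant strategy exists for Player 1

Work:
A strategy strictly dominates another if it gives a strictly higher payoff against every opponent action. Compare each pair of P1's strategies column-by-column:
  A vs B: [1 vs 4, 6 vs 6, 5 vs 5] → A does not strictly dominate B (column X: 1 ≤ 4)
  A vs C: [1 vs 7, 6 vs 5, 5 vs 7] → A does not strictly dominate C (column X: 1 ≤ 7)
  B vs A: [4 vs 1, 6 vs 6, 5 vs 5] → B does not strictly dominate A (column Y: 6 ≤ 6)
  B vs C: [4 vs 7, 6 vs 5, 5 vs 7] → B does not strictly dominate C (column X: 4 ≤ 7)
  C vs A: [7 vs 1, 5 vs 6, 7 vs 5] → C does not strictly dominate A (column Y: 5 ≤ 6)
  C vs B: [7 vs 4, 5 vs 6, 7 vs 5] → C does not strictly dominate B (column Y: 5 ≤ 6)
No single strategy strictly dominates all others → no strictly dominant strategy.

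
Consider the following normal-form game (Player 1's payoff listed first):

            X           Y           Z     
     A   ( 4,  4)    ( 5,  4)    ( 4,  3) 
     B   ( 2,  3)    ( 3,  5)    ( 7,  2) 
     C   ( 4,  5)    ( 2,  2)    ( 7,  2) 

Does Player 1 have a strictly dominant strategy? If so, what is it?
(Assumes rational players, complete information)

No strictly dominant strategy exists for Player 1

Work:
A strategy strictly dominates another if it gives a strictly higher payoff against every opponent action. Compare each pair of P1's strategies column-by-column:
  A vs B: [4 vs 2, 5 vs 3, 4 vs 7] → A does not strictly dominate B (column Z: 4 ≤ 7)
  A vs C: [4 vs 4, 5 vs 2, 4 vs 7] → A does not strictly dominate C (column X: 4 ≤ 4)
  B vs A: [2 vs 4, 3 vs 5, 7 vs 4] → B does not strictly dominate A (column X: 2 ≤ 4)
  B vs C: [2 vs 4, 3 vs 2, 7 vs 7] → B does not strictly dominate C (column X: 2 ≤ 4)
  C vs A: [4 vs 4, 2 vs 5, 7 vs 4] → C does not strictly dominate A (column X: 4 ≤ 4)
  C vs B: [4 vs 2, 2 vs 3, 7 vs 7] → C does not strictly dominate B (column Y: 2 ≤ 3)
No single strategy strictly dominates all others → no strictly dominant strategy.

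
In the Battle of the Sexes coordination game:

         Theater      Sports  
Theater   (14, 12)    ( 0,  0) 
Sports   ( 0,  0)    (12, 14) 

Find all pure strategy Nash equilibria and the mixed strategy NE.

Pure NE: (Theater, Theater) and (Sports, Sports); Mixed NE: p = 0.5385, q = 0.4615

Work:
Check pure NE:
(Theater, Theater): (14, 12) - no unilateral deviation beneficial
(Sports, Sports): (12, 14) - no unilateral deviation beneficial
Mixed NE: P1 plays Theater with p = 0.5385, P2 plays Theater with q = 0.4615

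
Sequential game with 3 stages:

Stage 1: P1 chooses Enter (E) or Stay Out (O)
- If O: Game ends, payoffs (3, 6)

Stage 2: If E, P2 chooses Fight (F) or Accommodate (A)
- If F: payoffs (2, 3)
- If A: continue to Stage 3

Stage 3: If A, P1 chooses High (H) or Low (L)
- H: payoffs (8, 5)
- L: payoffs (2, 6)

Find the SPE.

SPE: (E, A, H); Outcome (8, 5)

Work:
Stage 3: P1 chooses H (8 vs 2)
Stage 2: P2: F->3, A->5 (anticipating H). Choose A
Stage 1: P1: O->3, E->8 (anticipating A, H). Choose E
SPE path: E -> A -> H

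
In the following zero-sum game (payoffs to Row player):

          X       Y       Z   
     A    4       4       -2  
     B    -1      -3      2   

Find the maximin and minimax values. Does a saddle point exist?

Maximin = -2, Minimax = 2, Saddle: False

Work:
Row minimums: [-2, -3] → maximin = -2
Column maximums: [4, 4, 2] → minimax = 2
No saddle point (maximin ≠ minimax). Mixed strategy needed.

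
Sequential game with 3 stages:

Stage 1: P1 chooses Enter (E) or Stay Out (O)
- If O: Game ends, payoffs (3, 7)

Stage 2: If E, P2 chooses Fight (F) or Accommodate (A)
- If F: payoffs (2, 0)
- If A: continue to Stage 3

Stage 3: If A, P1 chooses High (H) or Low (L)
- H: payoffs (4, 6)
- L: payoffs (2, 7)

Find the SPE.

SPE: (E, A, H); Outcome (4, 6)

Work:
Stage 3: P1 chooses H (4 vs 2)
Stage 2: P2: F->0, A->6 (anticipating H). Choose A
Stage 1: P1: O->3, E->4 (anticipating A, H). Choose E
SPE path: E -> A -> H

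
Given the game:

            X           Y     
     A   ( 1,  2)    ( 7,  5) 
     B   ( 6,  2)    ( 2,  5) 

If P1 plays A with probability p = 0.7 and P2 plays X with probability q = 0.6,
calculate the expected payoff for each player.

E[P1] = 3.7, E[P2] = 3.2

Work:
E[P1] = p·q·π₁(A,X) + p·(1-q)·π₁(A,Y) + (1-p)·q·π₁(B,X) + (1-p)·(1-q)·π₁(B,Y)
= 0.7·0.6·1 + 0.7·0.4·7 + 0.3·0.6·6 + 0.3·0.4·2
= 3.7

E[P2] = 3.2 (similar calculation)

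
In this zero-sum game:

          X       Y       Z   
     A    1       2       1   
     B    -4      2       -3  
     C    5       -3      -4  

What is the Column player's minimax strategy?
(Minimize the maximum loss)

Column should play Z, value = 1

Work:
Column player minimizes Row's maximum payoff:
Column X: max payoff to Row = 5
Column Y: max payoff to Row = 2
Column Z: max payoff to Row = 1
Minimum is 1, achieved by column Z.
Minimax strategy: Z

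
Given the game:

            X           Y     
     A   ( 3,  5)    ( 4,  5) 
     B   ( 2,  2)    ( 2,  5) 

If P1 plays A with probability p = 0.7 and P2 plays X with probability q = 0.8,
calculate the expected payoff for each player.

E[P1] = 2.84, E[P2] = 4.28

Work:
E[P1] = p·q·π₁(A,X) + p·(1-q)·π₁(A,Y) + (1-p)·q·π₁(B,X) + (1-p)·(1-q)·π₁(B,Y)
= 0.7·0.8·3 + 0.7·0.2·4 + 0.3·0.8·2 + 0.3·0.2·2
= 2.84

E[P2] = 4.28 (similar calculation)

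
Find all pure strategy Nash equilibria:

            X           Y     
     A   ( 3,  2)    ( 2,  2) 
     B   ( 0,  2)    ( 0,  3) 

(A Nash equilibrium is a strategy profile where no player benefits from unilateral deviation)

Nash equilibrium: (A, X), (A, Y)

Work:
Best responses:
  P1 vs X: payoffs [3, 0] → best response A (payoff 3)
  P1 vs Y: payoffs [2, 0] → best response A (payoff 2)
  P2 vs A: payoffs [2, 2] → best response X/Y (payoff 2)
  P2 vs B: payoffs [2, 3] → best response Y (payoff 3)
Mutual best responses: (A,X), (A,Y) → Nash equilibria.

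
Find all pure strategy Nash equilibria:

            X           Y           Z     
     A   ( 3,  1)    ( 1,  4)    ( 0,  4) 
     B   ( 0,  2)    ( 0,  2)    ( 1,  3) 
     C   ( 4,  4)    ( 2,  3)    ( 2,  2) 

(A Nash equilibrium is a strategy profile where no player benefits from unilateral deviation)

Nash equilibrium: (C, X)

Work:
Best responses:
  P1 vs X: payoffs [3, 0, 4] → best response C (payoff 4)
  P1 vs Y: payoffs [1, 0, 2] → best response C (payoff 2)
  P1 vs Z: payoffs [0, 1, 2] → best response C (payoff 2)
  P2 vs A: payoffs [1, 4, 4] → best response Y/Z (payoff 4)
  P2 vs B: payoffs [2, 2, 3] → best response Z (payoff 3)
  P2 vs C: payoffs [4, 3, 2] → best response X (payoff 4)
Mutual best responses: (C,X) → Nash equilibria.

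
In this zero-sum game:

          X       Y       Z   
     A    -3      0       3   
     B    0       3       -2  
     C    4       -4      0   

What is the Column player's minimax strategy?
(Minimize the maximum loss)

Column should play Y or Z (all achieve the minimum), value = 3

Work:
Column player minimizes Row's maximum payoff:
Column X: max payoff to Row = 4
Column Y: max payoff to Row = 3
Column Z: max payoff to Row = 3
Minimum is 3, achieved by columns Y, Z (tied).
Each of Y or Z is a minimax strategy.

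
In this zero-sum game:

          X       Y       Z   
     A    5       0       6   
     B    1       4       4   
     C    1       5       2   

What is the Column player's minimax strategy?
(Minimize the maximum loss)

Column should play X or Y (all achieve the minimum), value = 5

Work:
Column player minimizes Row's maximum payoff:
Column X: max payoff to Row = 5
Column Y: max payoff to Row = 5
Column Z: max payoff to Row = 6
Minimum is 5, achieved by columns X, Y (tied).
Each of X or Y is a minimax strategy.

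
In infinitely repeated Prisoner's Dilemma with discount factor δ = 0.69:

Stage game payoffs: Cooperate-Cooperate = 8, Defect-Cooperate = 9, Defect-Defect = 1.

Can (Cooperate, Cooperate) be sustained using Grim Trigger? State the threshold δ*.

δ* = 0.125; since δ = 0.69 ≥ 0.125, cooperation can be sustained

Work:
For Grim Trigger:
Cooperate forever: 8/(1-δ)
Defect then punished: 9 + 1·δ/(1-δ)
Need: 8/(1-δ) ≥ 9 + 1·δ/(1-δ)
Solving: δ ≥ (T-R)/(T-P) = (9-8)/(9-1) = 0.125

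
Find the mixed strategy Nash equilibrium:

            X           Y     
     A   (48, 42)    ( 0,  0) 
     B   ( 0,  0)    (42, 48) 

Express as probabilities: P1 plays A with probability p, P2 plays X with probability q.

p = 0.5333, q = 0.4667

Work:
Find probabilities that make opponent indifferent:
P2 chooses q to make P1 indifferent between A and B
P1 chooses p to make P2 indifferent between X and Y
Mixed NE: P1 plays (A: 0.5333, B: 0.4667), P2 plays (X: 0.4667, Y: 0.5333)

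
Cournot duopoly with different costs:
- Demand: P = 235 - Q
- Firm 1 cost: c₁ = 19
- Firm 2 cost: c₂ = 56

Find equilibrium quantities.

q₁* = 84.33, q₂* = 47.33

Work:
Reaction: q₁ = (235 - 19 - q₂)/2
Reaction: q₂ = (235 - 56 - q₁)/2
Solve simultaneously:
q₁* = (235 - 2×19 + 56)/3 = 84.33
q₂* = (235 - 2×56 + 19)/3 = 47.33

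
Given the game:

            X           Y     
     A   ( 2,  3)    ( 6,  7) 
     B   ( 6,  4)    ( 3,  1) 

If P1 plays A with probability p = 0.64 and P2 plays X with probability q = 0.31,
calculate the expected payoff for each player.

E[P1] = 4.4612, E[P2] = 4.3812

Work:
E[P1] = p·q·π₁(A,X) + p·(1-q)·π₁(A,Y) + (1-p)·q·π₁(B,X) + (1-p)·(1-q)·π₁(B,Y)
= 0.64·0.31·2 + 0.64·0.69·6 + 0.36·0.31·6 + 0.36·0.69·3
= 4.4612

E[P2] = 4.3812 (similar calculation)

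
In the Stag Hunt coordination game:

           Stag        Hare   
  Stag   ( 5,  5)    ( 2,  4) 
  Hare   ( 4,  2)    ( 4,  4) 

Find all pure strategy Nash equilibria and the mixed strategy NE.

Pure NE: (Stag, Stag) and (Hare, Hare); Mixed NE: p = 0.6667, q = 0.6667

Work:
Check pure NE:
(Stag, Stag): (5, 5) - no unilateral deviation beneficial
(Hare, Hare): (4, 4) - no unilateral deviation beneficial
Mixed NE: P1 plays Stag with p = 0.6667, P2 plays Stag with q = 0.6667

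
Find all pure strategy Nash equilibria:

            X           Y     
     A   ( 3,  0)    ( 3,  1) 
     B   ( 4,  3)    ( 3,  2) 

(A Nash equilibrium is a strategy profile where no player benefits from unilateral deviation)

Nash equilibrium: (A, Y), (B, X)

Work:
Best responses:
  P1 vs X: payoffs [3, 4] → best response B (payoff 4)
  P1 vs Y: payoffs [3, 3] → best response A/B (payoff 3)
  P2 vs A: payoffs [0, 1] → best response Y (payoff 1)
  P2 vs B: payoffs [3, 2] → best response X (payoff 3)
Mutual best responses: (A,Y), (B,X) → Nash equilibria.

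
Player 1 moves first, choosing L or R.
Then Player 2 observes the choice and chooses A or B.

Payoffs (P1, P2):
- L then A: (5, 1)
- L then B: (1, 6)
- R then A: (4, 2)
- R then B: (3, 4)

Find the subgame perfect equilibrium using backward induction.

P1 plays R, P2 plays B after L and B after R; Payoff (3, 4)

Work:
Backward induction:
After L: P2 chooses B → P1 gets 1
After R: P2 chooses B → P1 gets 3
P1 chooses R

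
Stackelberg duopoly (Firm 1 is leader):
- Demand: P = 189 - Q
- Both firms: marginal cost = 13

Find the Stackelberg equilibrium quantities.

q₁* (leader) = 88.0, q₂* (follower) = 44.0

Work:
Follower's reaction: q₂ = (a - c - q₁)/2
Leader substitutes: π₁ = q₁·(a - q₁ - (a-c-q₁)/2 - c)
FOC: q₁* = (189 - 13)/2 = 88.00
Then: q₂* = (189 - 13 - 88.0)/2 = 44.00
Leader has first-mover advantage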